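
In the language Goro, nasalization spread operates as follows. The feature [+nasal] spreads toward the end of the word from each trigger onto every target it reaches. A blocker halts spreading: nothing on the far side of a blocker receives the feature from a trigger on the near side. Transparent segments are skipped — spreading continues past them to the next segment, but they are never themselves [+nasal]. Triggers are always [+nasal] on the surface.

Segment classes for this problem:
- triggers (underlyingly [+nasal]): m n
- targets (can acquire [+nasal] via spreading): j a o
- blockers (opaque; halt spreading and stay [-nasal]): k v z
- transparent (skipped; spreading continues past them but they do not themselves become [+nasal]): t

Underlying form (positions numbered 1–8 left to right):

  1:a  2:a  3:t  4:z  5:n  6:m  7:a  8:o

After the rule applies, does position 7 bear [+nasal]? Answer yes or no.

yes

From /n/ at 5 rightward: 6 /m/ is itself a trigger — this domain ends here.
From /m/ at 6 rightward: 7 /a/ → [+nasal]; 8 /o/ → [+nasal]; word edge.
Targets with no active source: positions 1 2 stay [-nasal].
[+nasal] positions on the surface: 5 6 7 8.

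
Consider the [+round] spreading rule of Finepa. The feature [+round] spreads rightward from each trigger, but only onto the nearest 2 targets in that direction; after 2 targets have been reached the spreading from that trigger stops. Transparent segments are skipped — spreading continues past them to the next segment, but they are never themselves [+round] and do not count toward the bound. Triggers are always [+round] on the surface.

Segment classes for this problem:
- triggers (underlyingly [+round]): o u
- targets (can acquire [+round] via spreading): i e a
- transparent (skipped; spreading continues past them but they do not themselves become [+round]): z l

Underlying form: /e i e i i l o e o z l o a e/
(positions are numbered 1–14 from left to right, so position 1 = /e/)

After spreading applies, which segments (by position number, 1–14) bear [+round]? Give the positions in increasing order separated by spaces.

7 8 9 12 13 14

From /o/ at 7 rightward: 8 /e/ → [+round]; 9 /o/ is itself a trigger — this domain ends here.
From /o/ at 9 rightward: 10 /z/ transparent; 11 /l/ transparent; 12 /o/ is itself a trigger — this domain ends here.
From /o/ at 12 rightward: 13 /a/ → [+round]; 14 /e/ → [+round]; bound reached.
Targets with no active source: positions 1 2 3 4 5 stay [-round].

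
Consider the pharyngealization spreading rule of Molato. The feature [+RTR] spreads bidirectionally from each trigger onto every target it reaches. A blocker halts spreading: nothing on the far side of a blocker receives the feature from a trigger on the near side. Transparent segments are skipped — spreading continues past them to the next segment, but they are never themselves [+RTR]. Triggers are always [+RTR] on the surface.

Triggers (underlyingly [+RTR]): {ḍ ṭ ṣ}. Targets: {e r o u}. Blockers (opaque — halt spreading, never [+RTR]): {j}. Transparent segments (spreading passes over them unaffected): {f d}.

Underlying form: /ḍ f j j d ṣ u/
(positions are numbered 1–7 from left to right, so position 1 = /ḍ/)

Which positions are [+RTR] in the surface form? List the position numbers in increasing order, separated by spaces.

1 6 7

From /ḍ/ at 1 rightward: 2 /f/ transparent; 3 /j/ blocks.
From /ḍ/ at 1 leftward: word edge.
From /ṣ/ at 6 rightward: 7 /u/ → [+RTR]; word edge.
From /ṣ/ at 6 leftward: 5 /d/ transparent; 4 /j/ blocks.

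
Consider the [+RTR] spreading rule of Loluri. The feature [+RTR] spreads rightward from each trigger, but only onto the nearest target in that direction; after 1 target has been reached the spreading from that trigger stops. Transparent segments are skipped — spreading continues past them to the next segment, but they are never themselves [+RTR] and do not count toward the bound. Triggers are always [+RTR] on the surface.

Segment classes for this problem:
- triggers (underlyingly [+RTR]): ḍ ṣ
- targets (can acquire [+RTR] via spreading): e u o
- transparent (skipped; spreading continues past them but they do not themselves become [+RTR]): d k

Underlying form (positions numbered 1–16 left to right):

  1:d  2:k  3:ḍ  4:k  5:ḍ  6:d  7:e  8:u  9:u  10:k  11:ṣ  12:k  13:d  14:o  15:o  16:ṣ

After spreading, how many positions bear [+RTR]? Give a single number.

6

From /ḍ/ at 3 rightward: 4 /k/ transparent; 5 /ḍ/ is itself a trigger — this domain ends here.
From /ḍ/ at 5 rightward: 6 /d/ transparent; 7 /e/ → [+RTR]; bound reached.
From /ṣ/ at 11 rightward: 12 /k/ transparent; 13 /d/ transparent; 14 /o/ → [+RTR]; bound reached.
From /ṣ/ at 16 rightward: word edge.
Targets with no active source: positions 8 9 15 stay [-emphatic].
[+RTR] positions on the surface: 3 5 7 11 14 16.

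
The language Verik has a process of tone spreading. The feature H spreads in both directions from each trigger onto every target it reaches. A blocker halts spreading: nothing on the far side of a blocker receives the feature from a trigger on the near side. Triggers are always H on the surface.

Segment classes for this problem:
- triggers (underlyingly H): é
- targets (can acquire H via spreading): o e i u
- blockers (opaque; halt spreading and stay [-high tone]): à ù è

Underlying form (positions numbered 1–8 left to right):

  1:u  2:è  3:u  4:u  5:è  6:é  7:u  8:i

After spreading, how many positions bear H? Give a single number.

3

From /é/ at 6 rightward: 7 /u/ → H; 8 /i/ → H; word edge.
From /é/ at 6 leftward: 5 /è/ blocks.
Targets with no active source: positions 1 3 4 stay [-high tone].
H positions on the surface: 6 7 8.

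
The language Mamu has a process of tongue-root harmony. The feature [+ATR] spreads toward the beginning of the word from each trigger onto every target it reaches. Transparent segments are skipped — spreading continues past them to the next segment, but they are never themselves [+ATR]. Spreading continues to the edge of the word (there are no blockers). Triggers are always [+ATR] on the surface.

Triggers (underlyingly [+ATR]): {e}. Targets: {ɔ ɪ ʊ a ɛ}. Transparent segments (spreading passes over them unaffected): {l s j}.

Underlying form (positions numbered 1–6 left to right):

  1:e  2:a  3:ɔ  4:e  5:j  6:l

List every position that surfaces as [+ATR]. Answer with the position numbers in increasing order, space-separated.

1 2 3 4

From /e/ at 1 leftward: word edge.
From /e/ at 4 leftward: 3 /ɔ/ → [+ATR]; 2 /a/ → [+ATR]; 1 /e/ is itself a trigger — this domain ends here.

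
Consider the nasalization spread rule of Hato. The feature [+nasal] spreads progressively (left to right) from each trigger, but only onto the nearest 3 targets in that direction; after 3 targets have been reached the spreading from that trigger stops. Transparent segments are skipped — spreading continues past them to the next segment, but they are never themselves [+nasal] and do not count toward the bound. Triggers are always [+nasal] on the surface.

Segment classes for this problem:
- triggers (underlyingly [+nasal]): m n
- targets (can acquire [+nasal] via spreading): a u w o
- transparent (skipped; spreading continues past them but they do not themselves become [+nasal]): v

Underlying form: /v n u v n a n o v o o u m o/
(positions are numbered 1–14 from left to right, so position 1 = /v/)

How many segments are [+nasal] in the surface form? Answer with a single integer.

10

From /n/ at 2 rightward: 3 /u/ → [+nasal]; 4 /v/ transparent; 5 /n/ is itself a trigger — this domain ends here.
From /n/ at 5 rightward: 6 /a/ → [+nasal]; 7 /n/ is itself a trigger — this domain ends here.
From /n/ at 7 rightward: 8 /o/ → [+nasal]; 9 /v/ transparent; 10 /o/ → [+nasal]; 11 /o/ → [+nasal]; bound reached.
From /m/ at 13 rightward: 14 /o/ → [+nasal]; word edge.
Target with no active source: position 12 stays [-nasal].
[+nasal] positions on the surface: 2 3 5 6 7 8 10 11 13 14.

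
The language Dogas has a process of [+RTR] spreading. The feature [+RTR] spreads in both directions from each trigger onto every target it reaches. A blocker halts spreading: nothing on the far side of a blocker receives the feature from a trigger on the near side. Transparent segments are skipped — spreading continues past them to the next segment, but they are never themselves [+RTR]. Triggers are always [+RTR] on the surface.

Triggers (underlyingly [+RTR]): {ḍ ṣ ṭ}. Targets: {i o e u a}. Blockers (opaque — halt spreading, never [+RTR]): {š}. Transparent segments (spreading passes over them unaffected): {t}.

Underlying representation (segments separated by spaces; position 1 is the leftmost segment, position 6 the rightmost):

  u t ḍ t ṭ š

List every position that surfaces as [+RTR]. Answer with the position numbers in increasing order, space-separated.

1 3 5

From /ḍ/ at 3 rightward: 4 /t/ transparent; 5 /ṭ/ is itself a trigger — this domain ends here.
From /ḍ/ at 3 leftward: 2 /t/ transparent; 1 /u/ → [+RTR]; word edge.
From /ṭ/ at 5 rightward: 6 /š/ blocks.
From /ṭ/ at 5 leftward: 4 /t/ transparent; 3 /ḍ/ is itself a trigger — this domain ends here.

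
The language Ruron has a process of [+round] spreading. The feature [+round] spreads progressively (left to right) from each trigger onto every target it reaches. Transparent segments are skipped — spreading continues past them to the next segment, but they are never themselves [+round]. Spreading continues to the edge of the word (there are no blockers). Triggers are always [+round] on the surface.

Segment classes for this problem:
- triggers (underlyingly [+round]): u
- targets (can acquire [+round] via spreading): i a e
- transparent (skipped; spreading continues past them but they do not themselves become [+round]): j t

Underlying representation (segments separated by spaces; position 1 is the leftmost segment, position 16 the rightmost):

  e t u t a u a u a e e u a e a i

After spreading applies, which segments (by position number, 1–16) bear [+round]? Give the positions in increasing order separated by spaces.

3 5 6 7 8 9 10 11 12 13 14 15 16

From /u/ at 3 rightward: 4 /t/ transparent; 5 /a/ → [+round]; 6 /u/ is itself a trigger — this domain ends here.
From /u/ at 6 rightward: 7 /a/ → [+round]; 8 /u/ is itself a trigger — this domain ends here.
From /u/ at 8 rightward: 9 /a/ → [+round]; 10 /e/ → [+round]; 11 /e/ → [+round]; 12 /u/ is itself a trigger — this domain ends here.
From /u/ at 12 rightward: 13 /a/ → [+round]; 14 /e/ → [+round]; 15 /a/ → [+round]; 16 /i/ → [+round]; word edge.
Target with no active source: position 1 stays [-round].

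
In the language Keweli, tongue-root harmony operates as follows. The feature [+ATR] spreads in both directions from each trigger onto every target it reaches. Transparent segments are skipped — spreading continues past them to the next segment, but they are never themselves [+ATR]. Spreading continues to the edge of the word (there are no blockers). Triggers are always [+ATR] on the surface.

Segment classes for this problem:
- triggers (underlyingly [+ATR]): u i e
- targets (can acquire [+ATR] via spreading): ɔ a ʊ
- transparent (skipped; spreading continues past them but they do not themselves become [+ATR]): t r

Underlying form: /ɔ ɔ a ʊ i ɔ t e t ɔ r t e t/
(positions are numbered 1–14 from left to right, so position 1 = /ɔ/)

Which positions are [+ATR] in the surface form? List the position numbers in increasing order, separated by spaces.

From /i/ at 5 rightward: 6 /ɔ/ → [+ATR]; 7 /t/ transparent; 8 /e/ is itself a trigger — this domain ends here.
From /i/ at 5 leftward: 4 /ʊ/ → [+ATR]; 3 /a/ → [+ATR]; 2 /ɔ/ → [+ATR]; 1 /ɔ/ → [+ATR]; word edge.
From /e/ at 8 rightward: 9 /t/ transparent; 10 /ɔ/ → [+ATR]; 11 /r/ transparent; 12 /t/ transparent; 13 /e/ is itself a trigger — this domain ends here.
From /e/ at 8 leftward: 7 /t/ transparent; 6 /ɔ/ → [+ATR]; 5 /i/ is itself a trigger — this domain ends here.
From /e/ at 13 rightward: 14 /t/ transparent; word edge.
From /e/ at 13 leftward: 12 /t/ transparent; 11 /r/ transparent; 10 /ɔ/ → [+ATR]; 9 /t/ transparent; 8 /e/ is itself a trigger — this domain ends here.

1 2 3 4 5 6 8 10 13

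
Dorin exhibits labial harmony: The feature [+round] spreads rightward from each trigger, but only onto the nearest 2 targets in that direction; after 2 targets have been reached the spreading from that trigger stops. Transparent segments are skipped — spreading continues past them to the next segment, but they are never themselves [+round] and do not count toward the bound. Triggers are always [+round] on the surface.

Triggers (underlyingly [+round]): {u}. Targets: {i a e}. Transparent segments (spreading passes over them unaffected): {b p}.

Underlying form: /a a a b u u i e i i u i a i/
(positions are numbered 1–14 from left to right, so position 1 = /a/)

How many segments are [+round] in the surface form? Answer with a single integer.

From /u/ at 5 rightward: 6 /u/ is itself a trigger — this domain ends here.
From /u/ at 6 rightward: 7 /i/ → [+round]; 8 /e/ → [+round]; bound reached.
From /u/ at 11 rightward: 12 /i/ → [+round]; 13 /a/ → [+round]; bound reached.
Targets with no active source: positions 1 2 3 9 10 14 stay [-round].
[+round] positions on the surface: 5 6 7 8 11 12 13.

7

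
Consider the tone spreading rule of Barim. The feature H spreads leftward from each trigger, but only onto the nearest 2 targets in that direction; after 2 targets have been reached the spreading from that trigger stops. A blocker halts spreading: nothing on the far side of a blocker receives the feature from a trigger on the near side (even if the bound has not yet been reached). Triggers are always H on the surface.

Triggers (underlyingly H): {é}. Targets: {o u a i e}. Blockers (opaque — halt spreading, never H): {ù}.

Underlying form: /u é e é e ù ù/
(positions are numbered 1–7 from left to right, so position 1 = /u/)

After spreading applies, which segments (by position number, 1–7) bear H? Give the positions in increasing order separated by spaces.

1 2 3 4

From /é/ at 2 leftward: 1 /u/ → H; word edge.
From /é/ at 4 leftward: 3 /e/ → H; 2 /é/ is itself a trigger — this domain ends here.
Target with no active source: position 5 stays [-high tone].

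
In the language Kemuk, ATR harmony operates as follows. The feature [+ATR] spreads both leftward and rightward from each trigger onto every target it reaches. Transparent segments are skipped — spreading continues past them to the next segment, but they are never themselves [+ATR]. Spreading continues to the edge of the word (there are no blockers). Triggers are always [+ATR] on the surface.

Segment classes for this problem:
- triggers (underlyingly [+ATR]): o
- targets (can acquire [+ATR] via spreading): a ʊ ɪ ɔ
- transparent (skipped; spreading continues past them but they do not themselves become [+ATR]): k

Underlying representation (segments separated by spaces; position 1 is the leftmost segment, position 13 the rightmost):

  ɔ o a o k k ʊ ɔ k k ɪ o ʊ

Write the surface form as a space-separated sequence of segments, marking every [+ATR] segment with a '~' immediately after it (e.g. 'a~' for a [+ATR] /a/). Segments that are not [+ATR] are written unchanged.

From /o/ at 2 rightward: 3 /a/ → [+ATR]; 4 /o/ is itself a trigger — this domain ends here.
From /o/ at 2 leftward: 1 /ɔ/ → [+ATR]; word edge.
From /o/ at 4 rightward: 5 /k/ transparent; 6 /k/ transparent; 7 /ʊ/ → [+ATR]; 8 /ɔ/ → [+ATR]; 9 /k/ transparent; 10 /k/ transparent; 11 /ɪ/ → [+ATR]; 12 /o/ is itself a trigger — this domain ends here.
From /o/ at 4 leftward: 3 /a/ → [+ATR]; 2 /o/ is itself a trigger — this domain ends here.
From /o/ at 12 rightward: 13 /ʊ/ → [+ATR]; word edge.
From /o/ at 12 leftward: 11 /ɪ/ → [+ATR]; 10 /k/ transparent; 9 /k/ transparent; 8 /ɔ/ → [+ATR]; 7 /ʊ/ → [+ATR]; 6 /k/ transparent; 5 /k/ transparent; 4 /o/ is itself a trigger — this domain ends here.
[+ATR] positions on the surface: 1 2 3 4 7 8 11 12 13.

ɔ~ o~ a~ o~ k k ʊ~ ɔ~ k k ɪ~ o~ ʊ~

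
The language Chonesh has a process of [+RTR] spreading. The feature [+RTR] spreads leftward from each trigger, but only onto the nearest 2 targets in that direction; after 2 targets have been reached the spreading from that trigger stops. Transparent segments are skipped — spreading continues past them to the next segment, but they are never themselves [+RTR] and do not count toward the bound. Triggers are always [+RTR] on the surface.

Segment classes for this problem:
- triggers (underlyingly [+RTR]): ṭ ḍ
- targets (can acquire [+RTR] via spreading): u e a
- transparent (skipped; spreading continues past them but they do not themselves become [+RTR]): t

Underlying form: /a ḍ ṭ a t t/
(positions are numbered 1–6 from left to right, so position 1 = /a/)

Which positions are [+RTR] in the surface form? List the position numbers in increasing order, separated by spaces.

1 2 3

From /ḍ/ at 2 leftward: 1 /a/ → [+RTR]; word edge.
From /ṭ/ at 3 leftward: 2 /ḍ/ is itself a trigger — this domain ends here.
Target with no active source: position 4 stays [-emphatic].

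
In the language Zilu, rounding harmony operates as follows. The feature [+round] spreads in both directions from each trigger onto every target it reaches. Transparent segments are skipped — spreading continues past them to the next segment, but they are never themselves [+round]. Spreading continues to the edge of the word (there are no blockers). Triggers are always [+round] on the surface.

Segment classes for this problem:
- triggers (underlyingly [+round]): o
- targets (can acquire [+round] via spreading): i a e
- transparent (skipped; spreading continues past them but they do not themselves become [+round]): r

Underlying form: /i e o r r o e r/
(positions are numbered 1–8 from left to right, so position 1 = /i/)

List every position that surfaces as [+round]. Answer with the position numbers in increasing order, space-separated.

1 2 3 6 7

From /o/ at 3 rightward: 4 /r/ transparent; 5 /r/ transparent; 6 /o/ is itself a trigger — this domain ends here.
From /o/ at 3 leftward: 2 /e/ → [+round]; 1 /i/ → [+round]; word edge.
From /o/ at 6 rightward: 7 /e/ → [+round]; 8 /r/ transparent; word edge.
From /o/ at 6 leftward: 5 /r/ transparent; 4 /r/ transparent; 3 /o/ is itself a trigger — this domain ends here.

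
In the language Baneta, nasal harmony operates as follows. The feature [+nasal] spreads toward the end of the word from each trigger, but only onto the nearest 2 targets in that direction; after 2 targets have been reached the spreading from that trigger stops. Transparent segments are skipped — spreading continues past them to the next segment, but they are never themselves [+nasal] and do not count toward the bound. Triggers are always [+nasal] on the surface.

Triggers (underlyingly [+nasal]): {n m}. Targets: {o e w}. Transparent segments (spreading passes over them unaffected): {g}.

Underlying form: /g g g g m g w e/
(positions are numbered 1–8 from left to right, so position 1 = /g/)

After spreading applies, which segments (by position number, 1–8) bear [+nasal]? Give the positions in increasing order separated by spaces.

From /m/ at 5 rightward: 6 /g/ transparent; 7 /w/ → [+nasal]; 8 /e/ → [+nasal]; bound reached.

5 7 8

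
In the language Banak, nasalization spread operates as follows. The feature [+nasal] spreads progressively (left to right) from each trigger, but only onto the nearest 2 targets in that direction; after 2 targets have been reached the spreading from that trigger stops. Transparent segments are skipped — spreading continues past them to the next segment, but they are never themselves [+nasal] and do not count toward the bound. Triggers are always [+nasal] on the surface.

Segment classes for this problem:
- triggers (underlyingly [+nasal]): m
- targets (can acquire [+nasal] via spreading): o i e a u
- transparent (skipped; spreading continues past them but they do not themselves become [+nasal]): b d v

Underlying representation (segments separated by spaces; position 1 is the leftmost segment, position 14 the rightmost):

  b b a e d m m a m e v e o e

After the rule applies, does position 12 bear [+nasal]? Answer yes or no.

From /m/ at 6 rightward: 7 /m/ is itself a trigger — this domain ends here.
From /m/ at 7 rightward: 8 /a/ → [+nasal]; 9 /m/ is itself a trigger — this domain ends here.
From /m/ at 9 rightward: 10 /e/ → [+nasal]; 11 /v/ transparent; 12 /e/ → [+nasal]; bound reached.
Targets with no active source: positions 3 4 13 14 stay [-nasal].
[+nasal] positions on the surface: 6 7 8 9 10 12.

yes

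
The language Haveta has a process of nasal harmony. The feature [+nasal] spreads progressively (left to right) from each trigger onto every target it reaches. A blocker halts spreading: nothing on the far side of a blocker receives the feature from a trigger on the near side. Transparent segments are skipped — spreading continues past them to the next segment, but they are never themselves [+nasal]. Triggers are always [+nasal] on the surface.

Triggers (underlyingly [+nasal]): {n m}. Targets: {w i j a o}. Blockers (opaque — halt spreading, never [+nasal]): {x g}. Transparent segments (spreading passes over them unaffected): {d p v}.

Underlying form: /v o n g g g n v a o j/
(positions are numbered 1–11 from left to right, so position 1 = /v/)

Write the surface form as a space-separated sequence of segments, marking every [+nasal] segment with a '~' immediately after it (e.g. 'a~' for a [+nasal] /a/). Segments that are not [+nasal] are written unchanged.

From /n/ at 3 rightward: 4 /g/ blocks.
From /n/ at 7 rightward: 8 /v/ transparent; 9 /a/ → [+nasal]; 10 /o/ → [+nasal]; 11 /j/ → [+nasal]; word edge.
Target with no active source: position 2 stays [-nasal].
[+nasal] positions on the surface: 3 7 9 10 11.

v o n~ g g g n~ v a~ o~ j~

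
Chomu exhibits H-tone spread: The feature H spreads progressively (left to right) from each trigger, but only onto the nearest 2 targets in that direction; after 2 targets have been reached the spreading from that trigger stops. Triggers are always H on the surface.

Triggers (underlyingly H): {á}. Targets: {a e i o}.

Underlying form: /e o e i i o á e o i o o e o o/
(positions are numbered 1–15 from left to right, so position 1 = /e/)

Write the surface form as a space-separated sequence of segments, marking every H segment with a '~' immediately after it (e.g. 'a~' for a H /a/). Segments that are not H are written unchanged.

From /á/ at 7 rightward: 8 /e/ → H; 9 /o/ → H; bound reached.
Targets with no active source: positions 1 2 3 4 5 6 10 11 12 13 14 15 stay [-high tone].
H positions on the surface: 7 8 9.

e o e i i o á~ e~ o~ i o o e o o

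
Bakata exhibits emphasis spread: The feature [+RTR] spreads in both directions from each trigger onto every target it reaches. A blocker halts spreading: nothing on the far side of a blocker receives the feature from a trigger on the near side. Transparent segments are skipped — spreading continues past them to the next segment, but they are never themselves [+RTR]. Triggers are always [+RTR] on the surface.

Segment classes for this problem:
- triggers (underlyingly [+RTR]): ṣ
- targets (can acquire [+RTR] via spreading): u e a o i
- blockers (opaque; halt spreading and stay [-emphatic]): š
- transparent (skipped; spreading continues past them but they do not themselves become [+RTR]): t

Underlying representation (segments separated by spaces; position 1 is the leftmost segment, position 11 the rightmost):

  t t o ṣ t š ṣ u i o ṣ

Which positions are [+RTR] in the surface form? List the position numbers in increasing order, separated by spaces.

3 4 7 8 9 10 11

From /ṣ/ at 4 rightward: 5 /t/ transparent; 6 /š/ blocks.
From /ṣ/ at 4 leftward: 3 /o/ → [+RTR]; 2 /t/ transparent; 1 /t/ transparent; word edge.
From /ṣ/ at 7 rightward: 8 /u/ → [+RTR]; 9 /i/ → [+RTR]; 10 /o/ → [+RTR]; 11 /ṣ/ is itself a trigger — this domain ends here.
From /ṣ/ at 7 leftward: 6 /š/ blocks.
From /ṣ/ at 11 rightward: word edge.
From /ṣ/ at 11 leftward: 10 /o/ → [+RTR]; 9 /i/ → [+RTR]; 8 /u/ → [+RTR]; 7 /ṣ/ is itself a trigger — this domain ends here.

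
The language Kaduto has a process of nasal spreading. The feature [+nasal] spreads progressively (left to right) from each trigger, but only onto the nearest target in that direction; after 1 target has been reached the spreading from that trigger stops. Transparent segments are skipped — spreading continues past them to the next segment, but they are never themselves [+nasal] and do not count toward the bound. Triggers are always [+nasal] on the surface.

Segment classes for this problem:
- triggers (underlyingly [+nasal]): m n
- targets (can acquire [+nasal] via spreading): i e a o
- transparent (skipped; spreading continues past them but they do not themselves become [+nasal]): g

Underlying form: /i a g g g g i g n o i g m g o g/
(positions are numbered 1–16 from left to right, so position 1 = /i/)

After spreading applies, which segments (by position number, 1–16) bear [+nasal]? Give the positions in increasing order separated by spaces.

9 10 13 15

From /n/ at 9 rightward: 10 /o/ → [+nasal]; bound reached.
From /m/ at 13 rightward: 14 /g/ transparent; 15 /o/ → [+nasal]; bound reached.
Targets with no active source: positions 1 2 7 11 stay [-nasal].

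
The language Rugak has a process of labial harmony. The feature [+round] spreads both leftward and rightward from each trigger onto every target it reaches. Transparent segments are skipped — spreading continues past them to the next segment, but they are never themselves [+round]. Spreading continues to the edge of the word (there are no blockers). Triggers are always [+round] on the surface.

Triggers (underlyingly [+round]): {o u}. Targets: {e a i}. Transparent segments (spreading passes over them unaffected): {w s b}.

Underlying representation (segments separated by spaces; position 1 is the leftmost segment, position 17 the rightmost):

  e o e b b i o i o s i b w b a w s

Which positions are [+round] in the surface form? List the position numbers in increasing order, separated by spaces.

From /o/ at 2 rightward: 3 /e/ → [+round]; 4 /b/ transparent; 5 /b/ transparent; 6 /i/ → [+round]; 7 /o/ is itself a trigger — this domain ends here.
From /o/ at 2 leftward: 1 /e/ → [+round]; word edge.
From /o/ at 7 rightward: 8 /i/ → [+round]; 9 /o/ is itself a trigger — this domain ends here.
From /o/ at 7 leftward: 6 /i/ → [+round]; 5 /b/ transparent; 4 /b/ transparent; 3 /e/ → [+round]; 2 /o/ is itself a trigger — this domain ends here.
From /o/ at 9 rightward: 10 /s/ transparent; 11 /i/ → [+round]; 12 /b/ transparent; 13 /w/ transparent; 14 /b/ transparent; 15 /a/ → [+round]; 16 /w/ transparent; 17 /s/ transparent; word edge.
From /o/ at 9 leftward: 8 /i/ → [+round]; 7 /o/ is itself a trigger — this domain ends here.

1 2 3 6 7 8 9 11 15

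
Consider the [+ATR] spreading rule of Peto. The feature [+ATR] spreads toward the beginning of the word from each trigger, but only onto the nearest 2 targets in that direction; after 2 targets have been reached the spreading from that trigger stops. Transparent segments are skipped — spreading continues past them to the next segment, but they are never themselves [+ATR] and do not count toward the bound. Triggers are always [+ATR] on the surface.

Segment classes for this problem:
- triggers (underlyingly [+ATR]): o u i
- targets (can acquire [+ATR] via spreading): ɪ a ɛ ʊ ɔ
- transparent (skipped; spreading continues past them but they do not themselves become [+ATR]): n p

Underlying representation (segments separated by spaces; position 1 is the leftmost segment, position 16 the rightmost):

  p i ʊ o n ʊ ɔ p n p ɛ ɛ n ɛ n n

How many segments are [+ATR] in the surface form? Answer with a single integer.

From /i/ at 2 leftward: 1 /p/ transparent; word edge.
From /o/ at 4 leftward: 3 /ʊ/ → [+ATR]; 2 /i/ is itself a trigger — this domain ends here.
Targets with no active source: positions 6 7 11 12 14 stay [-ATR].
[+ATR] positions on the surface: 2 3 4.

3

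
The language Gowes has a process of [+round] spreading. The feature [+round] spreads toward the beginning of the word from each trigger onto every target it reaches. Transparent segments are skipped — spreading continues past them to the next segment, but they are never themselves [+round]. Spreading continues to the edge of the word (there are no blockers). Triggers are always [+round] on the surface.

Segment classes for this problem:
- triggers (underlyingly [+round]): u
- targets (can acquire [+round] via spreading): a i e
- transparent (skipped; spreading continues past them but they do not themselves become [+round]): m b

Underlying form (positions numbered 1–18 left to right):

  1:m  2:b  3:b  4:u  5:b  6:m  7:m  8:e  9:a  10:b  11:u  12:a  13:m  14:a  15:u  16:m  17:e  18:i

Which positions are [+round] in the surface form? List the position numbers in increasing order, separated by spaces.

4 8 9 11 12 14 15

From /u/ at 4 leftward: 3 /b/ transparent; 2 /b/ transparent; 1 /m/ transparent; word edge.
From /u/ at 11 leftward: 10 /b/ transparent; 9 /a/ → [+round]; 8 /e/ → [+round]; 7 /m/ transparent; 6 /m/ transparent; 5 /b/ transparent; 4 /u/ is itself a trigger — this domain ends here.
From /u/ at 15 leftward: 14 /a/ → [+round]; 13 /m/ transparent; 12 /a/ → [+round]; 11 /u/ is itself a trigger — this domain ends here.
Targets with no active source: positions 17 18 stay [-round].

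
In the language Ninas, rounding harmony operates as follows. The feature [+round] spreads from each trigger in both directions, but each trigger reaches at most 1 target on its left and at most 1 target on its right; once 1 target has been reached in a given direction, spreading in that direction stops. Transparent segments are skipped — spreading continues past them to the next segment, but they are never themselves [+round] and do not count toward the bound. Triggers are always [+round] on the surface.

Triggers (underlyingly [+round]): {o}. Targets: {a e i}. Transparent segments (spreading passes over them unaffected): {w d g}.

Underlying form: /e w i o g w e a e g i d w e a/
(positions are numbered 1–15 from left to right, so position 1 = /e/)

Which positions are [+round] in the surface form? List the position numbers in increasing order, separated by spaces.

From /o/ at 4 rightward: 5 /g/ transparent; 6 /w/ transparent; 7 /e/ → [+round]; bound reached.
From /o/ at 4 leftward: 3 /i/ → [+round]; bound reached.
Targets with no active source: positions 1 8 9 11 14 15 stay [-round].

3 4 7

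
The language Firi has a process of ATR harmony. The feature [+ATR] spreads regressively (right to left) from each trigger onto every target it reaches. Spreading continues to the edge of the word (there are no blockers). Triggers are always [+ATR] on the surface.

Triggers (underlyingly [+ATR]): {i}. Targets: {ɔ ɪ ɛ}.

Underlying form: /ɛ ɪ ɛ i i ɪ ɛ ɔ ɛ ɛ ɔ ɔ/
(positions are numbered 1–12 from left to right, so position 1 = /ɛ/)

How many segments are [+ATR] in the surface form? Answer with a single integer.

From /i/ at 4 leftward: 3 /ɛ/ → [+ATR]; 2 /ɪ/ → [+ATR]; 1 /ɛ/ → [+ATR]; word edge.
From /i/ at 5 leftward: 4 /i/ is itself a trigger — this domain ends here.
Targets with no active source: positions 6 7 8 9 10 11 12 stay [-ATR].
[+ATR] positions on the surface: 1 2 3 4 5.

5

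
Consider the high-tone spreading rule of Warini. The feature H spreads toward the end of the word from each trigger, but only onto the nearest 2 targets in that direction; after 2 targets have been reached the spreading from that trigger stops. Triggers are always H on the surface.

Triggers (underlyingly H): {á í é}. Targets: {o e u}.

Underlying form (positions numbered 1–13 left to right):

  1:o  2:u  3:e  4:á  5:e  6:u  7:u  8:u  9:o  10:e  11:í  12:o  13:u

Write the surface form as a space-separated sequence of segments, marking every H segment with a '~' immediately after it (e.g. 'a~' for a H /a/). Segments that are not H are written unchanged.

o u e á~ e~ u~ u u o e í~ o~ u~

From /á/ at 4 rightward: 5 /e/ → H; 6 /u/ → H; bound reached.
From /í/ at 11 rightward: 12 /o/ → H; 13 /u/ → H; bound reached.
Targets with no active source: positions 1 2 3 7 8 9 10 stay [-high tone].
H positions on the surface: 4 5 6 11 12 13.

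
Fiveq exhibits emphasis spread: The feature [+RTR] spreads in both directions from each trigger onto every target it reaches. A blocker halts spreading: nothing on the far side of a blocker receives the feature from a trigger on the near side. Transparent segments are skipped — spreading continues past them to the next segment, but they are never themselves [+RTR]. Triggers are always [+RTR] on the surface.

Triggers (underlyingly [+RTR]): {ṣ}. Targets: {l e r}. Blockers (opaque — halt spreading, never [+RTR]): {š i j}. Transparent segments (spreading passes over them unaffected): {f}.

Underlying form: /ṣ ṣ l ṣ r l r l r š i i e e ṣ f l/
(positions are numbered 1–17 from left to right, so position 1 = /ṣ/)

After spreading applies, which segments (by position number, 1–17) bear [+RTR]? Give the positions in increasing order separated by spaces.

From /ṣ/ at 1 rightward: 2 /ṣ/ is itself a trigger — this domain ends here.
From /ṣ/ at 1 leftward: word edge.
From /ṣ/ at 2 rightward: 3 /l/ → [+RTR]; 4 /ṣ/ is itself a trigger — this domain ends here.
From /ṣ/ at 2 leftward: 1 /ṣ/ is itself a trigger — this domain ends here.
From /ṣ/ at 4 rightward: 5 /r/ → [+RTR]; 6 /l/ → [+RTR]; 7 /r/ → [+RTR]; 8 /l/ → [+RTR]; 9 /r/ → [+RTR]; 10 /š/ blocks.
From /ṣ/ at 4 leftward: 3 /l/ → [+RTR]; 2 /ṣ/ is itself a trigger — this domain ends here.
From /ṣ/ at 15 rightward: 16 /f/ transparent; 17 /l/ → [+RTR]; word edge.
From /ṣ/ at 15 leftward: 14 /e/ → [+RTR]; 13 /e/ → [+RTR]; 12 /i/ blocks.

1 2 3 4 5 6 7 8 9 13 14 15 17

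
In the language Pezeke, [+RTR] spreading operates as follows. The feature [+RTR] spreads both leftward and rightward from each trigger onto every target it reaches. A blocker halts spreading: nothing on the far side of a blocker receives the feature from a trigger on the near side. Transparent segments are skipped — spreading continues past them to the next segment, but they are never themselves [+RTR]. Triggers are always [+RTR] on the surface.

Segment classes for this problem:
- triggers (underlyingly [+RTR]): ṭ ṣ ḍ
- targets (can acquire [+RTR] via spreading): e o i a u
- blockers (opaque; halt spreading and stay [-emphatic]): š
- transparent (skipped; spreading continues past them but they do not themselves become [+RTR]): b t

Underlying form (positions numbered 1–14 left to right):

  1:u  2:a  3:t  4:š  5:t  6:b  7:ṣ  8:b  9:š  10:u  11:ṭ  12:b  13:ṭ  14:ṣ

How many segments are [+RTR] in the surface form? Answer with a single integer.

5

From /ṣ/ at 7 rightward: 8 /b/ transparent; 9 /š/ blocks.
From /ṣ/ at 7 leftward: 6 /b/ transparent; 5 /t/ transparent; 4 /š/ blocks.
From /ṭ/ at 11 rightward: 12 /b/ transparent; 13 /ṭ/ is itself a trigger — this domain ends here.
From /ṭ/ at 11 leftward: 10 /u/ → [+RTR]; 9 /š/ blocks.
From /ṭ/ at 13 rightward: 14 /ṣ/ is itself a trigger — this domain ends here.
From /ṭ/ at 13 leftward: 12 /b/ transparent; 11 /ṭ/ is itself a trigger — this domain ends here.
From /ṣ/ at 14 rightward: word edge.
From /ṣ/ at 14 leftward: 13 /ṭ/ is itself a trigger — this domain ends here.
Targets with no active source: positions 1 2 stay [-emphatic].
[+RTR] positions on the surface: 7 10 11 13 14.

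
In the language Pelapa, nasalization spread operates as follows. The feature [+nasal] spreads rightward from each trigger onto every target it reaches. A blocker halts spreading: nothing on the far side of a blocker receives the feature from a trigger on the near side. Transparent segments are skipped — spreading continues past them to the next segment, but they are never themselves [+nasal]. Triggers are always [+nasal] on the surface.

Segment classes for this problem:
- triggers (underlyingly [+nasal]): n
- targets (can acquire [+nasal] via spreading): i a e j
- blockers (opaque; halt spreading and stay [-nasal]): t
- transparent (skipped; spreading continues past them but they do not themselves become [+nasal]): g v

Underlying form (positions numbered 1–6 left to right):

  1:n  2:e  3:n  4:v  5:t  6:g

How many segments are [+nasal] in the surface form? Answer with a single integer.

3

From /n/ at 1 rightward: 2 /e/ → [+nasal]; 3 /n/ is itself a trigger — this domain ends here.
From /n/ at 3 rightward: 4 /v/ transparent; 5 /t/ blocks.
[+nasal] positions on the surface: 1 2 3.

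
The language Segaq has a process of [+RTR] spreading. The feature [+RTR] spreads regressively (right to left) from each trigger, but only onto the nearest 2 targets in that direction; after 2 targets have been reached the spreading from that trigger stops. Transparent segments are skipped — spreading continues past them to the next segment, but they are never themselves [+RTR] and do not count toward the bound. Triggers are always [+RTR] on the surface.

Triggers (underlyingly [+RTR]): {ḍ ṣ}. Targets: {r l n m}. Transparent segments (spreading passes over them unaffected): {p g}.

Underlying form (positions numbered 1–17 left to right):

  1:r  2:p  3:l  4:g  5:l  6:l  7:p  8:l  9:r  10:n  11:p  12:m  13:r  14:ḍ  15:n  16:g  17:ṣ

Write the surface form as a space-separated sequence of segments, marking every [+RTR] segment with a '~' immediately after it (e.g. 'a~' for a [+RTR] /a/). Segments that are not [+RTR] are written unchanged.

r p l g l l p l r n p m~ r~ ḍ~ n~ g ṣ~

From /ḍ/ at 14 leftward: 13 /r/ → [+RTR]; 12 /m/ → [+RTR]; bound reached.
From /ṣ/ at 17 leftward: 16 /g/ transparent; 15 /n/ → [+RTR]; 14 /ḍ/ is itself a trigger — this domain ends here.
Targets with no active source: positions 1 3 5 6 8 9 10 stay [-emphatic].
[+RTR] positions on the surface: 12 13 14 15 17.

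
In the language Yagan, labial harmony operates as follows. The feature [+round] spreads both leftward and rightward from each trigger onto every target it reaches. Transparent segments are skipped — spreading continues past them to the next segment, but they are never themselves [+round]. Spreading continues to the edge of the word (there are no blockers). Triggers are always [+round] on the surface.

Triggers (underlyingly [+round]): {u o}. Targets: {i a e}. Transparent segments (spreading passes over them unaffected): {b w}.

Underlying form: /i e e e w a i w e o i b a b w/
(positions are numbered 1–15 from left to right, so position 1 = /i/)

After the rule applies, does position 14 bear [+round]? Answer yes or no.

From /o/ at 10 rightward: 11 /i/ → [+round]; 12 /b/ transparent; 13 /a/ → [+round]; 14 /b/ transparent; 15 /w/ transparent; word edge.
From /o/ at 10 leftward: 9 /e/ → [+round]; 8 /w/ transparent; 7 /i/ → [+round]; 6 /a/ → [+round]; 5 /w/ transparent; 4 /e/ → [+round]; 3 /e/ → [+round]; 2 /e/ → [+round]; 1 /i/ → [+round]; word edge.
[+round] positions on the surface: 1 2 3 4 6 7 9 10 11 13.

no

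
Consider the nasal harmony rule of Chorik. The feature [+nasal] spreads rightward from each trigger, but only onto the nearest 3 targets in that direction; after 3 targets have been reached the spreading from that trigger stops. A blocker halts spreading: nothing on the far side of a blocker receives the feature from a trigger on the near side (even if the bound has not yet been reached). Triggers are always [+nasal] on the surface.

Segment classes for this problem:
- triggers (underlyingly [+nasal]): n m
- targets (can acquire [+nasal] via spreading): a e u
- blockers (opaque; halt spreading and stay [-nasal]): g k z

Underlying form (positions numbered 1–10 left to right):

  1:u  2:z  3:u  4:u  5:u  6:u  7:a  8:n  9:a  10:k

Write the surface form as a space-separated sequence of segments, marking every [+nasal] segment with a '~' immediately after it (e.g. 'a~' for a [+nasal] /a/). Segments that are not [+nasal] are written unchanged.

From /n/ at 8 rightward: 9 /a/ → [+nasal]; 10 /k/ blocks.
Targets with no active source: positions 1 3 4 5 6 7 stay [-nasal].
[+nasal] positions on the surface: 8 9.

u z u u u u a n~ a~ k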